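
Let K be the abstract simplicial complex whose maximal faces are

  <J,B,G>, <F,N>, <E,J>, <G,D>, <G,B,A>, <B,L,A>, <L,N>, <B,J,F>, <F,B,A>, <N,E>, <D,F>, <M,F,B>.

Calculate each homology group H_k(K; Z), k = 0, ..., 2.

We work with the vertex ordering A < B < D < E < F < G < J < L < M < N. The simplices of K, each written with vertices in increasing order, are:

  0-simplices (10): A, B, D, E, F, G, J, L, M, N
  1-simplices (18): AB, AF, AG, AL, BF, BG, BJ, BL, BM, DF, DG, EJ, EN, FJ, FM, FN, GJ, LN
  2-simplices (6): ABF, ABG, ABL, BFJ, BFM, BGJ

so the chain groups are C_0 ≅ Z^10, C_1 ≅ Z^18, C_2 ≅ Z^6.

The boundary map ∂_1: C_1 → C_0 sends each edge [p,q] (with p < q) to q − p. For instance
  ∂DF = F − D.
As a 10×18 matrix over Z this has rank 9, with invariant factors (1,1,1,1,1,1,1,1,1).

Boundary ∂_2: C_2 → C_1 acts by ∂[p,q,r] = [q,r] − [p,r] + [p,q]. For instance
  ∂BFM = FM − BM + BF,
  ∂ABL = BL − AL + AB.
The 18×6 boundary matrix has rank 6 and Smith normal form diag(1,1,1,1,1,1).

Now H_k = ker ∂_k / im ∂_{k+1}, so:

  H_0: rank C_0 − rank ∂_1 = 10 − 9 = 1, and the invariant factors of ∂_1 are all 1, so H_0 = Z.
  H_1: rank ker ∂_1 − rank ∂_2 = (18 − 9) − 6 = 3, and the invariant factors of ∂_2 are all 1, so H_1 = Z^3.
  H_2: rank ker ∂_2 − rank ∂_3 = (6 − 6) − 0 = 0, and there is no ∂_3, so H_2 = 0.

H_0 = Z,  H_1 = Z^3,  H_2 = 0.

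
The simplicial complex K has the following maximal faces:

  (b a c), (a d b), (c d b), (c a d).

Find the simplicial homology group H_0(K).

K has 4 vertices, 6 edges, 4 triangles.
rank ∂_0 = 0, rank ∂_1 = 3 ⇒ b_0 = 4 − 0 − 3 = 1; all invariant factors of ∂_1 are 1 so no torsion. So H_0 ≅ Z.

H_0 ≅ Z.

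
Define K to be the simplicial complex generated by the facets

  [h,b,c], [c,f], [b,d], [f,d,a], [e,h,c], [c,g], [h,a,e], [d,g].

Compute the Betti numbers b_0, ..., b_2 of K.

b_0 = 1, b_1 = 3, b_2 = 0.

Order the vertices as a < b < c < d < e < f < g < h. Listing each simplex with vertices in this order, K has dimension 2 with simplices:

  0-simplices (8): a, b, c, d, e, f, g, h
  1-simplices (14): ad, ae, af, ah, bc, bd, bh, ce, cf, cg, ch, df, dg, eh
  2-simplices (4): adf, aeh, bch, ceh

Hence C_0 ≅ Z^8, C_1 ≅ Z^14, C_2 ≅ Z^4.

∂_1: C_1 → C_0 maps an edge to its endpoints' difference, ∂[p,q] = q − p. For instance
  ∂bd = d − b.
The resulting 8×14 matrix has rank 7, and its Smith normal form has invariant factors (1,1,1,1,1,1,1).

The boundary map ∂_2: C_2 → C_1 maps a triangle to the signed sum of its edges. For instance
  ∂bch = ch − bh + bc,
  ∂ceh = eh − ch + ce.
The 14×4 boundary matrix has rank 4 and Smith normal form diag(1,1,1,1).

Computing H_k = (kernel of ∂_k) / (image of ∂_{k+1}):

  H_0: rank C_0 − rank ∂_1 = 8 − 7 = 1, and the invariant factors of ∂_1 are all 1, so H_0 ≅ Z.
  H_1: rank ker ∂_1 − rank ∂_2 = (14 − 7) − 4 = 3, and the invariant factors of ∂_2 are all 1, so H_1 ≅ Z^3.
  H_2: rank ker ∂_2 − rank ∂_3 = (4 − 4) − 0 = 0, and there is no ∂_3, so H_2 ≅ 0.

Hence the Betti numbers are b_0 = 1, b_1 = 3, b_2 = 0.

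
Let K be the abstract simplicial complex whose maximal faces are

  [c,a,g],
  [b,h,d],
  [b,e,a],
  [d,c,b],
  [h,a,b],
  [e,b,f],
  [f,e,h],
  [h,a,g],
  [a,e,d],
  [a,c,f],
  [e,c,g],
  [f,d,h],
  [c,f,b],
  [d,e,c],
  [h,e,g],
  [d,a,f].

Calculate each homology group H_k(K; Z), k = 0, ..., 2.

H_0 = Z,  H_1 = Z^2,  H_2 = Z.

We work with the vertex ordering a < b < c < d < e < f < g < h. The simplices of K, each written with vertices in increasing order, are:

  0-simplices (8): a, b, c, d, e, f, g, h
  1-simplices (24): ab, ac, ad, ae, af, ag, ah, bc, bd, be, bf, bh, cd, ce, cf, cg, de, df, dh, ef, eg, eh, fh, gh
  2-simplices (16): abe, abh, acf, acg, ade, adf, agh, bcd, bcf, bdh, bef, cde, ceg, dfh, efh, egh

giving chain groups C_0 ≅ Z^8, C_1 ≅ Z^24, C_2 ≅ Z^16.

The boundary map ∂_1: C_1 → C_0 is given by ∂[p,q] = [q] − [p]. For instance
  ∂ad = d − a.
As a 8×24 matrix over Z this has rank 7, with invariant factors (1,1,1,1,1,1,1).

Boundary ∂_2: C_2 → C_1 maps a triangle to the signed sum of its edges. For instance
  ∂acf = cf − af + ac,
  ∂adf = df − af + ad.
As a 24×16 matrix over Z this has rank 15, with invariant factors (1,1,1,1,1,1,1,1,1,1,1,1,1,1,1).

Now H_k = ker ∂_k / im ∂_{k+1}, so:

  H_0: rank C_0 − rank ∂_1 = 8 − 7 = 1, and the invariant factors of ∂_1 are all 1, so H_0 = Z.
  H_1: rank ker ∂_1 − rank ∂_2 = (24 − 7) − 15 = 2, and the invariant factors of ∂_2 are all 1, so H_1 = Z^2.
  H_2: rank ker ∂_2 − rank ∂_3 = (16 − 15) − 0 = 1, and there is no ∂_3, so H_2 = Z.

(K is a triangulation of the torus T^2.)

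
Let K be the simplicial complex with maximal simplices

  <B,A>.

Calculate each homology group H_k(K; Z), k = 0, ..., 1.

H_0 ≅ Z,  H_1 = 0.

We work with the vertex ordering A < B. The simplices of K, each written with vertices in increasing order, are:

  0-simplices (2): A, B
  1-simplices (1): AB

so the chain groups are C_0 ≅ Z^2, C_1 ≅ Z^1.

Boundary ∂_1: C_1 → C_0 maps an edge to its endpoints' difference, ∂[p,q] = q − p. For instance
  ∂AB = B − A.
The 2×1 boundary matrix has rank 1 and Smith normal form diag(1).

From H_k ≅ ker(∂_k) / im(∂_{k+1}) we obtain:

  H_0: rank C_0 − rank ∂_1 = 2 − 1 = 1, and the invariant factors of ∂_1 are all 1, so H_0 ≅ Z.
  H_1: rank ker ∂_1 − rank ∂_2 = (1 − 1) − 0 = 0, and there is no ∂_2, so H_1 ≅ 0.

As a check, the Euler characteristic is 2 − 1 = 1, which agrees with 1 − 0 = 1.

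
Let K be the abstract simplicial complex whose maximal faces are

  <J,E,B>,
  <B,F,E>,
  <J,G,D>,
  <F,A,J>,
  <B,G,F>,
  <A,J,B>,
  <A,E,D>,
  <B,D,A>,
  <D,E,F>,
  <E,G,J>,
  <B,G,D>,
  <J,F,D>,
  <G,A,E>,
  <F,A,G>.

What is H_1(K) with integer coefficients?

We work with the vertex ordering A < B < D < E < F < G < J. The simplices of K, each written with vertices in increasing order, are:

  0-simplices (7): A, B, D, E, F, G, J
  1-simplices (21): AB, AD, AE, AF, AG, AJ, BD, BE, BF, BG, BJ, DE, DF, DG, DJ, EF, EG, EJ, FG, FJ, GJ
  2-simplices (14): ABD, ABJ, ADE, AEG, AFG, AFJ, BDG, BEF, BEJ, BFG, DEF, DFJ, DGJ, EGJ

giving chain groups C_0 ≅ Z^7, C_1 ≅ Z^21, C_2 ≅ Z^14.

Boundary ∂_1: C_1 → C_0 maps an edge to its endpoints' difference, ∂[p,q] = q − p. For instance
  ∂FG = G − F.
The resulting 7×21 matrix has rank 6, and its Smith normal form has invariant factors (1,1,1,1,1,1).

∂_2: C_2 → C_1 sends each 2-simplex [p,q,r] to [q,r] − [p,r] + [p,q]. For instance
  ∂DGJ = GJ − DJ + DG,
  ∂BDG = DG − BG + BD.
As a 21×14 matrix over Z this has rank 13, with invariant factors (1,1,1,1,1,1,1,1,1,1,1,1,1).

Now H_k = ker ∂_k / im ∂_{k+1}, so:

  H_1: rank ker ∂_1 − rank ∂_2 = (21 − 6) − 13 = 2, and the invariant factors of ∂_2 are all 1, so H_1 ≅ Z^2.

H_1 = Z^2.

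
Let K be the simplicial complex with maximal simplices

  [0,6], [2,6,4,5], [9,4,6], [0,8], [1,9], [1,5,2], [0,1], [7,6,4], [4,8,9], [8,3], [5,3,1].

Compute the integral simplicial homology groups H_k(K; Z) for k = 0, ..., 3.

Take the total order 0 < 1 < 2 < 3 < 4 < 5 < 6 < 7 < 8 < 9 on the vertex set. Then K (dimension 3) consists of the simplices:

  0-simplices (10): [0], [1], [2], [3], [4], [5], [6], [7], [8], [9]
  1-simplices (21): [0,1], [0,6], [0,8], [1,2], [1,3], [1,5], [1,9], [2,4], [2,5], [2,6], [3,5], [3,8], [4,5], [4,6], [4,7], [4,8], [4,9], [5,6], [6,7], [6,9], [8,9]
  2-simplices (9): [1,2,5], [1,3,5], [2,4,5], [2,4,6], [2,5,6], [4,5,6], [4,6,7], [4,6,9], [4,8,9]
  3-simplices (1): [2,4,5,6]

so the chain groups are C_0 ≅ Z^10, C_1 ≅ Z^21, C_2 ≅ Z^9, C_3 ≅ Z^1.

∂_1: C_1 → C_0 maps an edge to its endpoints' difference, ∂[p,q] = q − p. For instance
  ∂[4,5] = [5] − [4].
The 10×21 boundary matrix has rank 9 and Smith normal form diag(1,1,1,1,1,1,1,1,1).

The boundary map ∂_2: C_2 → C_1 sends each 2-simplex [p,q,r] to [q,r] − [p,r] + [p,q]. For instance
  ∂[4,5,6] = [5,6] − [4,6] + [4,5],
  ∂[4,8,9] = [8,9] − [4,9] + [4,8].
The 21×9 boundary matrix has rank 8 and Smith normal form diag(1,1,1,1,1,1,1,1).

∂_3: C_3 → C_2 sends each 3-simplex σ to the alternating sum Σ_i (−1)^i (σ with its i-th vertex removed). For instance
  ∂[2,4,5,6] = [4,5,6] − [2,5,6] + [2,4,6] − [2,4,5].
The 9×1 boundary matrix has rank 1 and Smith normal form diag(1).

Reading off H_k = ker ∂_k / im ∂_{k+1}:

  H_0: rank C_0 − rank ∂_1 = 10 − 9 = 1, and the invariant factors of ∂_1 are all 1, so H_0 ≅ Z.
  H_1: rank ker ∂_1 − rank ∂_2 = (21 − 9) − 8 = 4, and the invariant factors of ∂_2 are all 1, so H_1 ≅ Z^4.
  H_2: rank ker ∂_2 − rank ∂_3 = (9 − 8) − 1 = 0, and the invariant factors of ∂_3 are all 1, so H_2 ≅ 0.
  H_3: rank ker ∂_3 − rank ∂_4 = (1 − 1) − 0 = 0, and there is no ∂_4, so H_3 ≅ 0.

H_0 = Z,  H_1 = Z^4,  H_2 = 0,  H_3 = 0.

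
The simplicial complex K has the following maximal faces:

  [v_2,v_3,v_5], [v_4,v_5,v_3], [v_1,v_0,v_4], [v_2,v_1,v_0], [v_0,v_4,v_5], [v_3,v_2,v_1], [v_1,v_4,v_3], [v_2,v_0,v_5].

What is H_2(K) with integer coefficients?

H_2 ≅ Z.

K has 6 vertices, 12 edges, 8 triangles.
rank ∂_2 = 7, rank ∂_3 = 0 ⇒ b_2 = 8 − 7 − 0 = 1. So H_2 = Z.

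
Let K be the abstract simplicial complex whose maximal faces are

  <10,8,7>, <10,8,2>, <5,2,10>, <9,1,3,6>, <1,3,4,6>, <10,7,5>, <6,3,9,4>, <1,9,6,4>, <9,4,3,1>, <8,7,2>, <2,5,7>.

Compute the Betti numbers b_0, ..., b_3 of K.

b_0 = 2, b_1 = 0, b_2 = 1, b_3 = 1.

K has 10 vertices, 19 edges, 16 triangles, 5 3-simplices.
rank ∂_0 = 0, rank ∂_1 = 8 ⇒ b_0 = 10 − 0 − 8 = 2; all invariant factors of ∂_1 are 1 so no torsion. So H_0 = Z^2.
rank ∂_1 = 8, rank ∂_2 = 11 ⇒ b_1 = 19 − 8 − 11 = 0; all invariant factors of ∂_2 are 1 so no torsion. So H_1 = 0.
rank ∂_2 = 11, rank ∂_3 = 4 ⇒ b_2 = 16 − 11 − 4 = 1; all invariant factors of ∂_3 are 1 so no torsion. So H_2 = Z.
rank ∂_3 = 4, rank ∂_4 = 0 ⇒ b_3 = 5 − 4 − 0 = 1. So H_3 = Z.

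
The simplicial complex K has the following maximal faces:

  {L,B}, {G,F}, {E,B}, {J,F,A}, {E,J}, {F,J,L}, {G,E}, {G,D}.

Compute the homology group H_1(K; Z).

Order the vertices as A < B < D < E < F < G < J < L. Listing each simplex with vertices in this order, K has dimension 2 with simplices:

  0-simplices (8): A, B, D, E, F, G, J, L
  1-simplices (11): AF, AJ, BE, BL, DG, EG, EJ, FG, FJ, FL, JL
  2-simplices (2): AFJ, FJL

Hence C_0 ≅ Z^8, C_1 ≅ Z^11, C_2 ≅ Z^2.

The boundary map ∂_1: C_1 → C_0 maps an edge to its endpoints' difference, ∂[p,q] = q − p. For instance
  ∂FJ = J − F.
As a 8×11 matrix over Z this has rank 7, with invariant factors (1,1,1,1,1,1,1).

∂_2: C_2 → C_1 sends each 2-simplex [p,q,r] to [q,r] − [p,r] + [p,q]. For instance
  ∂AFJ = FJ − AJ + AF,
  ∂FJL = JL − FL + FJ.
This gives a 11×2 integer matrix of rank 2; reducing to Smith normal form yields diagonal entries (1,1).

From H_k ≅ ker(∂_k) / im(∂_{k+1}) we obtain:

  H_1: rank ker ∂_1 − rank ∂_2 = (11 − 7) − 2 = 2, and the invariant factors of ∂_2 are all 1, so H_1 = Z^2.

H_1 ≅ Z^2.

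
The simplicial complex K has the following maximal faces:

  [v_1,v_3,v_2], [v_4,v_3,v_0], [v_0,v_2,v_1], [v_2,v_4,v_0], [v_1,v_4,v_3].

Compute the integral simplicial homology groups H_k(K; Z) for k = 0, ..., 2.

Take the total order v_0 < v_1 < v_2 < v_3 < v_4 on the vertex set. Then K (dimension 2) consists of the simplices:

  0-simplices (5): [v_0], [v_1], [v_2], [v_3], [v_4]
  1-simplices (10): [v_0,v_1], [v_0,v_2], [v_0,v_3], [v_0,v_4], [v_1,v_2], [v_1,v_3], [v_1,v_4], [v_2,v_3], [v_2,v_4], [v_3,v_4]
  2-simplices (5): [v_0,v_1,v_2], [v_0,v_2,v_4], [v_0,v_3,v_4], [v_1,v_2,v_3], [v_1,v_3,v_4]

Hence C_0 ≅ Z^5, C_1 ≅ Z^10, C_2 ≅ Z^5.

The boundary map ∂_1: C_1 → C_0 maps an edge to its endpoints' difference, ∂[p,q] = q − p.
As a 5×10 matrix over Z this has rank 4, with invariant factors (1,1,1,1).

Boundary ∂_2: C_2 → C_1 maps a triangle to the signed sum of its edges. For instance
  ∂[v_1,v_3,v_4] = [v_3,v_4] − [v_1,v_4] + [v_1,v_3],
  ∂[v_0,v_3,v_4] = [v_3,v_4] − [v_0,v_4] + [v_0,v_3].
This gives a 10×5 integer matrix of rank 5; reducing to Smith normal form yields diagonal entries (1,1,1,1,1).

Now H_k = ker ∂_k / im ∂_{k+1}, so:

  H_0: rank C_0 − rank ∂_1 = 5 − 4 = 1, and the invariant factors of ∂_1 are all 1, so H_0 = Z.
  H_1: rank ker ∂_1 − rank ∂_2 = (10 − 4) − 5 = 1, and the invariant factors of ∂_2 are all 1, so H_1 = Z.
  H_2: rank ker ∂_2 − rank ∂_3 = (5 − 5) − 0 = 0, and there is no ∂_3, so H_2 = 0.

(K is a triangulation of the Möbius band.)

H_0 = Z,  H_1 = Z,  H_2 = 0.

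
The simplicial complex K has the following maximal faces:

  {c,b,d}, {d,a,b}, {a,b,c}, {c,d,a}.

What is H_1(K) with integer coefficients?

Take the total order a < b < c < d on the vertex set. Then K (dimension 2) consists of the simplices:

  0-simplices (4): a, b, c, d
  1-simplices (6): ab, ac, ad, bc, bd, cd
  2-simplices (4): abc, abd, acd, bcd

so the chain groups are C_0 ≅ Z^4, C_1 ≅ Z^6, C_2 ≅ Z^4.

The boundary map ∂_1: C_1 → C_0 is given by ∂[p,q] = [q] − [p]. For instance
  ∂ab = b − a.
This gives a 4×6 integer matrix of rank 3; reducing to Smith normal form yields diagonal entries (1,1,1).

∂_2: C_2 → C_1 acts by ∂[p,q,r] = [q,r] − [p,r] + [p,q]. For instance
  ∂abd = bd − ad + ab,
  ∂acd = cd − ad + ac.
The 6×4 boundary matrix has rank 3 and Smith normal form diag(1,1,1).

Computing H_k = (kernel of ∂_k) / (image of ∂_{k+1}):

  H_1: rank ker ∂_1 − rank ∂_2 = (6 − 3) − 3 = 0, and the invariant factors of ∂_2 are all 1, so H_1 = 0.

(K is a triangulation of the 2-sphere S^2.)

H_1 ≅ 0.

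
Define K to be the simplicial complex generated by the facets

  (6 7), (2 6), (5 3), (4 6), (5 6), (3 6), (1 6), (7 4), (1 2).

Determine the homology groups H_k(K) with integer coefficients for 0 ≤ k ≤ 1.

H_0 ≅ Z,  H_1 ≅ Z^3.

Take the total order 1 < 2 < 3 < 4 < 5 < 6 < 7 on the vertex set. Then K (dimension 1) consists of the simplices:

  0-simplices (7): [1], [2], [3], [4], [5], [6], [7]
  1-simplices (9): [1,2], [1,6], [2,6], [3,5], [3,6], [4,6], [4,7], [5,6], [6,7]

Hence C_0 ≅ Z^7, C_1 ≅ Z^9.

The boundary map ∂_1: C_1 → C_0 sends each edge [p,q] (with p < q) to q − p. For instance
  ∂[4,6] = [6] − [4].
The 7×9 boundary matrix has rank 6 and Smith normal form diag(1,1,1,1,1,1).

Now H_k = ker ∂_k / im ∂_{k+1}, so:

  H_0: rank C_0 − rank ∂_1 = 7 − 6 = 1, and the invariant factors of ∂_1 are all 1, so H_0 = Z.
  H_1: rank ker ∂_1 − rank ∂_2 = (9 − 6) − 0 = 3, and there is no ∂_2, so H_1 = Z^3.

(K is a triangulation of a wedge of 3 circles.)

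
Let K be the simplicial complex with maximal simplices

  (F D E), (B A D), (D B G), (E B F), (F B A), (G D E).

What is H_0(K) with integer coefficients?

H_0 ≅ Z.

We work with the vertex ordering A < B < D < E < F < G. The simplices of K, each written with vertices in increasing order, are:

  0-simplices (6): A, B, D, E, F, G
  1-simplices (12): AB, AD, AF, BD, BE, BF, BG, DE, DF, DG, EF, EG
  2-simplices (6): ABD, ABF, BDG, BEF, DEF, DEG

Hence C_0 ≅ Z^6, C_1 ≅ Z^12, C_2 ≅ Z^6.

The boundary map ∂_1: C_1 → C_0 sends each edge [p,q] (with p < q) to q − p.
This gives a 6×12 integer matrix of rank 5; reducing to Smith normal form yields diagonal entries (1,1,1,1,1).

Boundary ∂_2: C_2 → C_1 acts by ∂[p,q,r] = [q,r] − [p,r] + [p,q]. For instance
  ∂DEG = EG − DG + DE,
  ∂ABD = BD − AD + AB.
This gives a 12×6 integer matrix of rank 6; reducing to Smith normal form yields diagonal entries (1,1,1,1,1,1).

Reading off H_k = ker ∂_k / im ∂_{k+1}:

  H_0: rank C_0 − rank ∂_1 = 6 − 5 = 1, and the invariant factors of ∂_1 are all 1, so H_0 ≅ Z.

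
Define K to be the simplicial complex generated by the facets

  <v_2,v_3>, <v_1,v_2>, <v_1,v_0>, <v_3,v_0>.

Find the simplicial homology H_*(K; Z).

We work with the vertex ordering v_0 < v_1 < v_2 < v_3. The simplices of K, each written with vertices in increasing order, are:

  0-simplices (4): [v_0], [v_1], [v_2], [v_3]
  1-simplices (4): [v_0,v_1], [v_0,v_3], [v_1,v_2], [v_2,v_3]

Hence C_0 ≅ Z^4, C_1 ≅ Z^4.

Boundary ∂_1: C_1 → C_0 maps an edge to its endpoints' difference, ∂[p,q] = q − p. For instance
  ∂[v_0,v_1] = [v_1] − [v_0].
The resulting 4×4 matrix has rank 3, and its Smith normal form has invariant factors (1,1,1).

Reading off H_k = ker ∂_k / im ∂_{k+1}:

  H_0: rank C_0 − rank ∂_1 = 4 − 3 = 1, and the invariant factors of ∂_1 are all 1, so H_0 ≅ Z.
  H_1: rank ker ∂_1 − rank ∂_2 = (4 − 3) − 0 = 1, and there is no ∂_2, so H_1 ≅ Z.

As a check, the Euler characteristic is 4 − 4 = 0, which agrees with 1 − 1 = 0.
(K is a triangulation of the circle S^1.)

H_0 = Z,  H_1 = Z.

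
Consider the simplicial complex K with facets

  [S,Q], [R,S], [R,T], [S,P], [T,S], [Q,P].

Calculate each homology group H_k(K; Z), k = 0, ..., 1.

K has 5 vertices, 6 edges.
rank ∂_0 = 0, rank ∂_1 = 4 ⇒ b_0 = 5 − 0 − 4 = 1; all invariant factors of ∂_1 are 1 so no torsion. So H_0 = Z.
rank ∂_1 = 4, rank ∂_2 = 0 ⇒ b_1 = 6 − 4 − 0 = 2. So H_1 = Z^2.

H_0 ≅ Z,  H_1 ≅ Z^2.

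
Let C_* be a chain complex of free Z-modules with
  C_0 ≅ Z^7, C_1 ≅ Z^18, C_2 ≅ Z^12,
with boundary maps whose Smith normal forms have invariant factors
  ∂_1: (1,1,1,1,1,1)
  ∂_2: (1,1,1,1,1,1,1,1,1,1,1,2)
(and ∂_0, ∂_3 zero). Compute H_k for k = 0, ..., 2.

H_0 ≅ Z,  H_1 ≅ Z/2,  H_2 = 0.

H_0: b_0 = 7 − 0 − 6 = 1; torsion from ∂_1 factors > 1: none. So H_0 ≅ Z.
H_1: b_1 = 18 − 6 − 12 = 0; torsion from ∂_2 factors > 1: [2]. So H_1 ≅ Z/2.
H_2: b_2 = 12 − 12 − 0 = 0; torsion from ∂_3 factors > 1: none. So H_2 ≅ 0.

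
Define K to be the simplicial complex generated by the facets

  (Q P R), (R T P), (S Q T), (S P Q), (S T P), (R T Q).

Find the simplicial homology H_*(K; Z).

K has 5 vertices, 9 edges, 6 triangles.
rank ∂_0 = 0, rank ∂_1 = 4 ⇒ b_0 = 5 − 0 − 4 = 1; all invariant factors of ∂_1 are 1 so no torsion. So H_0 = Z.
rank ∂_1 = 4, rank ∂_2 = 5 ⇒ b_1 = 9 − 4 − 5 = 0; all invariant factors of ∂_2 are 1 so no torsion. So H_1 = 0.
rank ∂_2 = 5, rank ∂_3 = 0 ⇒ b_2 = 6 − 5 − 0 = 1. So H_2 = Z.

H_0 ≅ Z,  H_1 = 0,  H_2 ≅ Z.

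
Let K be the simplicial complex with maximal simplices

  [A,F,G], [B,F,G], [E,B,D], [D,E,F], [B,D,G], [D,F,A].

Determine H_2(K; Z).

Order the vertices as A < B < D < E < F < G. Listing each simplex with vertices in this order, K has dimension 2 with simplices:

  0-simplices (6): A, B, D, E, F, G
  1-simplices (12): AD, AF, AG, BD, BE, BF, BG, DE, DF, DG, EF, FG
  2-simplices (6): ADF, AFG, BDE, BDG, BFG, DEF

Hence C_0 ≅ Z^6, C_1 ≅ Z^12, C_2 ≅ Z^6.

∂_1: C_1 → C_0 is given by ∂[p,q] = [q] − [p]. For instance
  ∂DF = F − D.
The resulting 6×12 matrix has rank 5, and its Smith normal form has invariant factors (1,1,1,1,1).

Boundary ∂_2: C_2 → C_1 maps a triangle to the signed sum of its edges. For instance
  ∂ADF = DF − AF + AD,
  ∂BDG = DG − BG + BD.
The resulting 12×6 matrix has rank 6, and its Smith normal form has invariant factors (1,1,1,1,1,1).

Computing H_k = (kernel of ∂_k) / (image of ∂_{k+1}):

  H_2: rank ker ∂_2 − rank ∂_3 = (6 − 6) − 0 = 0, and there is no ∂_3, so H_2 = 0.

H_2 ≅ 0.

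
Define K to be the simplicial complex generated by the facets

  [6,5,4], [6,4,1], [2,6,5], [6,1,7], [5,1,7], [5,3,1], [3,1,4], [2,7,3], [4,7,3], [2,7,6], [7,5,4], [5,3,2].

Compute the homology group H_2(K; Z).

H_2 ≅ 0.

Fix the vertex order 1 < 2 < 3 < 4 < 5 < 6 < 7 and write every simplex with vertices in increasing order. Then dim K = 2 and the simplices of K are:

  0-simplices (7): [1], [2], [3], [4], [5], [6], [7]
  1-simplices (18): [1,3], [1,4], [1,5], [1,6], [1,7], [2,3], [2,5], [2,6], [2,7], [3,4], [3,5], [3,7], [4,5], [4,6], [4,7], [5,6], [5,7], [6,7]
  2-simplices (12): [1,3,4], [1,3,5], [1,4,6], [1,5,7], [1,6,7], [2,3,5], [2,3,7], [2,5,6], [2,6,7], [3,4,7], [4,5,6], [4,5,7]

Hence C_0 ≅ Z^7, C_1 ≅ Z^18, C_2 ≅ Z^12.

Boundary ∂_1: C_1 → C_0 sends each edge [p,q] (with p < q) to q − p. For instance
  ∂[4,7] = [7] − [4].
This gives a 7×18 integer matrix of rank 6; reducing to Smith normal form yields diagonal entries (1,1,1,1,1,1).

∂_2: C_2 → C_1 sends each 2-simplex [p,q,r] to [q,r] − [p,r] + [p,q]. For instance
  ∂[1,3,4] = [3,4] − [1,4] + [1,3],
  ∂[1,5,7] = [5,7] − [1,7] + [1,5].
This gives a 18×12 integer matrix of rank 12; reducing to Smith normal form yields diagonal entries (1,1,1,1,1,1,1,1,1,1,1,2).

From H_k ≅ ker(∂_k) / im(∂_{k+1}) we obtain:

  H_2: rank ker ∂_2 − rank ∂_3 = (12 − 12) − 0 = 0, and there is no ∂_3, so H_2 = 0.

(K is a triangulation of the real projective plane RP^2.)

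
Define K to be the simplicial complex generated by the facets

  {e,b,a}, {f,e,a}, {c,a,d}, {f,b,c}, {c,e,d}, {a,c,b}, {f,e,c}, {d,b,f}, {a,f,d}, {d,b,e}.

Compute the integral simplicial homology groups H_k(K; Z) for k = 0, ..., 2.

Fix the vertex order a < b < c < d < e < f and write every simplex with vertices in increasing order. Then dim K = 2 and the simplices of K are:

  0-simplices (6): a, b, c, d, e, f
  1-simplices (15): ab, ac, ad, ae, af, bc, bd, be, bf, cd, ce, cf, de, df, ef
  2-simplices (10): abc, abe, acd, adf, aef, bcf, bde, bdf, cde, cef

so the chain groups are C_0 ≅ Z^6, C_1 ≅ Z^15, C_2 ≅ Z^10.

The boundary map ∂_1: C_1 → C_0 maps an edge to its endpoints' difference, ∂[p,q] = q − p.
The 6×15 boundary matrix has rank 5 and Smith normal form diag(1,1,1,1,1).

∂_2: C_2 → C_1 sends each 2-simplex [p,q,r] to [q,r] − [p,r] + [p,q]. For instance
  ∂abe = be − ae + ab,
  ∂cef = ef − cf + ce.
This gives a 15×10 integer matrix of rank 10; reducing to Smith normal form yields diagonal entries (1,1,1,1,1,1,1,1,1,2).

Computing H_k = (kernel of ∂_k) / (image of ∂_{k+1}):

  H_0: rank C_0 − rank ∂_1 = 6 − 5 = 1, and the invariant factors of ∂_1 are all 1, so H_0 ≅ Z.
  H_1: rank ker ∂_1 − rank ∂_2 = (15 − 5) − 10 = 0, and ∂_2 has invariant factor 2 > 1, so H_1 ≅ Z/2.
  H_2: rank ker ∂_2 − rank ∂_3 = (10 − 10) − 0 = 0, and there is no ∂_3, so H_2 ≅ 0.

(K is a triangulation of the real projective plane RP^2.)

H_0 = Z,  H_1 = Z/2,  H_2 = 0.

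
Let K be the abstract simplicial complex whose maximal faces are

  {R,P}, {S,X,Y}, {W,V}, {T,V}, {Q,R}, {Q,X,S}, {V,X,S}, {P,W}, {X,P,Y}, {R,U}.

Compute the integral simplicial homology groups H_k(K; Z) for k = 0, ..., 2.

We work with the vertex ordering P < Q < R < S < T < U < V < W < X < Y. The simplices of K, each written with vertices in increasing order, are:

  0-simplices (10): P, Q, R, S, T, U, V, W, X, Y
  1-simplices (15): PR, PW, PX, PY, QR, QS, QX, RU, SV, SX, SY, TV, VW, VX, XY
  2-simplices (4): PXY, QSX, SVX, SXY

giving chain groups C_0 ≅ Z^10, C_1 ≅ Z^15, C_2 ≅ Z^4.

Boundary ∂_1: C_1 → C_0 is given by ∂[p,q] = [q] − [p].
The 10×15 boundary matrix has rank 9 and Smith normal form diag(1,1,1,1,1,1,1,1,1).

∂_2: C_2 → C_1 maps a triangle to the signed sum of its edges. For instance
  ∂SVX = VX − SX + SV,
  ∂QSX = SX − QX + QS.
This gives a 15×4 integer matrix of rank 4; reducing to Smith normal form yields diagonal entries (1,1,1,1).

Reading off H_k = ker ∂_k / im ∂_{k+1}:

  H_0: rank C_0 − rank ∂_1 = 10 − 9 = 1, and the invariant factors of ∂_1 are all 1, so H_0 ≅ Z.
  H_1: rank ker ∂_1 − rank ∂_2 = (15 − 9) − 4 = 2, and the invariant factors of ∂_2 are all 1, so H_1 ≅ Z^2.
  H_2: rank ker ∂_2 − rank ∂_3 = (4 − 4) − 0 = 0, and there is no ∂_3, so H_2 ≅ 0.

As a check, the Euler characteristic is 10 − 15 + 4 = -1, which agrees with 1 − 2 + 0 = -1.

H_0 ≅ Z,  H_1 ≅ Z^2,  H_2 = 0.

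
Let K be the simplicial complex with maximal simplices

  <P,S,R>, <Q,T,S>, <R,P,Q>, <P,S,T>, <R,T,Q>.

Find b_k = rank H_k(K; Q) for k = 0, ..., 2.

Fix the vertex order P < Q < R < S < T and write every simplex with vertices in increasing order. Then dim K = 2 and the simplices of K are:

  0-simplices (5): P, Q, R, S, T
  1-simplices (10): PQ, PR, PS, PT, QR, QS, QT, RS, RT, ST
  2-simplices (5): PQR, PRS, PST, QRT, QST

so the chain groups are C_0 ≅ Z^5, C_1 ≅ Z^10, C_2 ≅ Z^5.

Boundary ∂_1: C_1 → C_0 maps an edge to its endpoints' difference, ∂[p,q] = q − p.
As a 5×10 matrix over Z this has rank 4, with invariant factors (1,1,1,1).

The boundary map ∂_2: C_2 → C_1 maps a triangle to the signed sum of its edges. For instance
  ∂PST = ST − PT + PS,
  ∂PRS = RS − PS + PR.
The 10×5 boundary matrix has rank 5 and Smith normal form diag(1,1,1,1,1).

From H_k ≅ ker(∂_k) / im(∂_{k+1}) we obtain:

  H_0: rank C_0 − rank ∂_1 = 5 − 4 = 1, and the invariant factors of ∂_1 are all 1, so H_0 ≅ Z.
  H_1: rank ker ∂_1 − rank ∂_2 = (10 − 4) − 5 = 1, and the invariant factors of ∂_2 are all 1, so H_1 ≅ Z.
  H_2: rank ker ∂_2 − rank ∂_3 = (5 − 5) − 0 = 0, and there is no ∂_3, so H_2 ≅ 0.

As a check, the Euler characteristic is 5 − 10 + 5 = 0, which agrees with 1 − 1 + 0 = 0.

Hence the Betti numbers are b_0 = 1, b_1 = 1, b_2 = 0.

b_0 = 1, b_1 = 1, b_2 = 0.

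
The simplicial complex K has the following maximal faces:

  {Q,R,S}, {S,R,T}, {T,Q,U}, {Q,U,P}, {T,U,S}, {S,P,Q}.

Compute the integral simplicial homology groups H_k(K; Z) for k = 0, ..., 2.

H_0 ≅ Z,  H_1 ≅ Z,  H_2 = 0.

Fix the vertex order P < Q < R < S < T < U and write every simplex with vertices in increasing order. Then dim K = 2 and the simplices of K are:

  0-simplices (6): P, Q, R, S, T, U
  1-simplices (12): PQ, PS, PU, QR, QS, QT, QU, RS, RT, ST, SU, TU
  2-simplices (6): PQS, PQU, QRS, QTU, RST, STU

Hence C_0 ≅ Z^6, C_1 ≅ Z^12, C_2 ≅ Z^6.

Boundary ∂_1: C_1 → C_0 sends each edge [p,q] (with p < q) to q − p.
The resulting 6×12 matrix has rank 5, and its Smith normal form has invariant factors (1,1,1,1,1).

The boundary map ∂_2: C_2 → C_1 acts by ∂[p,q,r] = [q,r] − [p,r] + [p,q]. For instance
  ∂QRS = RS − QS + QR,
  ∂RST = ST − RT + RS.
The resulting 12×6 matrix has rank 6, and its Smith normal form has invariant factors (1,1,1,1,1,1).

Now H_k = ker ∂_k / im ∂_{k+1}, so:

  H_0: rank C_0 − rank ∂_1 = 6 − 5 = 1, and the invariant factors of ∂_1 are all 1, so H_0 ≅ Z.
  H_1: rank ker ∂_1 − rank ∂_2 = (12 − 5) − 6 = 1, and the invariant factors of ∂_2 are all 1, so H_1 ≅ Z.
  H_2: rank ker ∂_2 − rank ∂_3 = (6 − 6) − 0 = 0, and there is no ∂_3, so H_2 ≅ 0.

As a check, the Euler characteristic is 6 − 12 + 6 = 0, which agrees with 1 − 1 + 0 = 0.
(K is a triangulation of the cylinder S^1 x I.)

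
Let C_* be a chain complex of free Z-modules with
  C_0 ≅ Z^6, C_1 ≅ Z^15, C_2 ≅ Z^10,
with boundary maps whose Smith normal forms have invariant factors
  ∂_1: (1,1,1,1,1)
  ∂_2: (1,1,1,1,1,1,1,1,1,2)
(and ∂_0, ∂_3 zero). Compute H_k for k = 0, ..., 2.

H_0 ≅ Z,  H_1 ≅ Z/2,  H_2 = 0.

H_0: b_0 = 6 − 0 − 5 = 1; torsion from ∂_1 factors > 1: none. So H_0 ≅ Z.
H_1: b_1 = 15 − 5 − 10 = 0; torsion from ∂_2 factors > 1: [2]. So H_1 ≅ Z/2.
H_2: b_2 = 10 − 10 − 0 = 0; torsion from ∂_3 factors > 1: none. So H_2 ≅ 0.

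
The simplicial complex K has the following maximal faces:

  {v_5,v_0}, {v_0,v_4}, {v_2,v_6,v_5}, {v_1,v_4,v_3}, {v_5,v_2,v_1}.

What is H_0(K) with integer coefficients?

K has 7 vertices, 10 edges, 3 triangles.
rank ∂_0 = 0, rank ∂_1 = 6 ⇒ b_0 = 7 − 0 − 6 = 1; all invariant factors of ∂_1 are 1 so no torsion. So H_0 ≅ Z.

H_0 = Z.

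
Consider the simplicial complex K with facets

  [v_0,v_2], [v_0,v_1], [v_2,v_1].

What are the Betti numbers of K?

We work with the vertex ordering v_0 < v_1 < v_2. The simplices of K, each written with vertices in increasing order, are:

  0-simplices (3): [v_0], [v_1], [v_2]
  1-simplices (3): [v_0,v_1], [v_0,v_2], [v_1,v_2]

Hence C_0 ≅ Z^3, C_1 ≅ Z^3.

The boundary map ∂_1: C_1 → C_0 is given by ∂[p,q] = [q] − [p]. For instance
  ∂[v_0,v_1] = [v_1] − [v_0].
As a 3×3 matrix over Z this has rank 2, with invariant factors (1,1).

Now H_k = ker ∂_k / im ∂_{k+1}, so:

  H_0: rank C_0 − rank ∂_1 = 3 − 2 = 1, and the invariant factors of ∂_1 are all 1, so H_0 = Z.
  H_1: rank ker ∂_1 − rank ∂_2 = (3 − 2) − 0 = 1, and there is no ∂_2, so H_1 = Z.

Hence the Betti numbers are b_0 = 1, b_1 = 1.

b_0 = 1, b_1 = 1.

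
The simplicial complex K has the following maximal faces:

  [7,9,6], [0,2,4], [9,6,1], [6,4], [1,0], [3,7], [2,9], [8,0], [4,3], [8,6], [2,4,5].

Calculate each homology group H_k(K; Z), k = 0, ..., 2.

K has 10 vertices, 17 edges, 4 triangles.
rank ∂_0 = 0, rank ∂_1 = 9 ⇒ b_0 = 10 − 0 − 9 = 1; all invariant factors of ∂_1 are 1 so no torsion. So H_0 = Z.
rank ∂_1 = 9, rank ∂_2 = 4 ⇒ b_1 = 17 − 9 − 4 = 4; all invariant factors of ∂_2 are 1 so no torsion. So H_1 = Z^4.
rank ∂_2 = 4, rank ∂_3 = 0 ⇒ b_2 = 4 − 4 − 0 = 0. So H_2 = 0.

H_0 = Z,  H_1 = Z^4,  H_2 = 0.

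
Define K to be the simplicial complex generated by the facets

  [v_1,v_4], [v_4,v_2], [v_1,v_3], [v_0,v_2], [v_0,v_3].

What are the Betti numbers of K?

b_0 = 1, b_1 = 1.

Order the vertices as v_0 < v_1 < v_2 < v_3 < v_4. Listing each simplex with vertices in this order, K has dimension 1 with simplices:

  0-simplices (5): [v_0], [v_1], [v_2], [v_3], [v_4]
  1-simplices (5): [v_0,v_2], [v_0,v_3], [v_1,v_3], [v_1,v_4], [v_2,v_4]

so the chain groups are C_0 ≅ Z^5, C_1 ≅ Z^5.

The boundary map ∂_1: C_1 → C_0 sends each edge [p,q] (with p < q) to q − p. For instance
  ∂[v_1,v_4] = [v_4] − [v_1].
The resulting 5×5 matrix has rank 4, and its Smith normal form has invariant factors (1,1,1,1).

From H_k ≅ ker(∂_k) / im(∂_{k+1}) we obtain:

  H_0: rank C_0 − rank ∂_1 = 5 − 4 = 1, and the invariant factors of ∂_1 are all 1, so H_0 = Z.
  H_1: rank ker ∂_1 − rank ∂_2 = (5 − 4) − 0 = 1, and there is no ∂_2, so H_1 = Z.

As a check, the Euler characteristic is 5 − 5 = 0, which agrees with 1 − 1 = 0.
(K is a triangulation of the circle S^1.)

Hence the Betti numbers are b_0 = 1, b_1 = 1.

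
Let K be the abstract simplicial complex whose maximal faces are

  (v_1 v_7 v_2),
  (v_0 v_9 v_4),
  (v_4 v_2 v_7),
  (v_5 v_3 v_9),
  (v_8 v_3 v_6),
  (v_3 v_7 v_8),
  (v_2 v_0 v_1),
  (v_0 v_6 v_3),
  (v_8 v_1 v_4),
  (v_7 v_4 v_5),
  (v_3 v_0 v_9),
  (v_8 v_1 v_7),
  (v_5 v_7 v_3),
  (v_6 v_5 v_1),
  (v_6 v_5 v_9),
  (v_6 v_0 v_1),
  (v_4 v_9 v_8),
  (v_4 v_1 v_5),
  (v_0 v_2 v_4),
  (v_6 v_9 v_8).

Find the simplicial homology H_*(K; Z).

Fix the vertex order v_0 < v_1 < v_2 < v_3 < v_4 < v_5 < v_6 < v_7 < v_8 < v_9 and write every simplex with vertices in increasing order. Then dim K = 2 and the simplices of K are:

  0-simplices (10): [v_0], [v_1], [v_2], [v_3], [v_4], [v_5], [v_6], [v_7], [v_8], [v_9]
  1-simplices (30): (30 of them)
  2-simplices (20): (20 of them)

so the chain groups are C_0 ≅ Z^10, C_1 ≅ Z^30, C_2 ≅ Z^20.

The boundary map ∂_1: C_1 → C_0 maps an edge to its endpoints' difference, ∂[p,q] = q − p.
As a 10×30 matrix over Z this has rank 9, with invariant factors (1,1,1,1,1,1,1,1,1).

Boundary ∂_2: C_2 → C_1 acts by ∂[p,q,r] = [q,r] − [p,r] + [p,q]. For instance
  ∂[v_4,v_5,v_7] = [v_5,v_7] − [v_4,v_7] + [v_4,v_5],
  ∂[v_2,v_4,v_7] = [v_4,v_7] − [v_2,v_7] + [v_2,v_4].
The 30×20 boundary matrix has rank 20 and Smith normal form diag(1,1,1,1,1,1,1,1,1,1,1,1,1,1,1,1,1,1,1,2).

Now H_k = ker ∂_k / im ∂_{k+1}, so:

  H_0: rank C_0 − rank ∂_1 = 10 − 9 = 1, and the invariant factors of ∂_1 are all 1, so H_0 = Z.
  H_1: rank ker ∂_1 − rank ∂_2 = (30 − 9) − 20 = 1, and ∂_2 has invariant factor 2 > 1, so H_1 = Z ⊕ Z/2.
  H_2: rank ker ∂_2 − rank ∂_3 = (20 − 20) − 0 = 0, and there is no ∂_3, so H_2 = 0.

As a check, the Euler characteristic is 10 − 30 + 20 = 0, which agrees with 1 − 1 + 0 = 0.

H_0 ≅ Z,  H_1 ≅ Z ⊕ Z/2,  H_2 = 0.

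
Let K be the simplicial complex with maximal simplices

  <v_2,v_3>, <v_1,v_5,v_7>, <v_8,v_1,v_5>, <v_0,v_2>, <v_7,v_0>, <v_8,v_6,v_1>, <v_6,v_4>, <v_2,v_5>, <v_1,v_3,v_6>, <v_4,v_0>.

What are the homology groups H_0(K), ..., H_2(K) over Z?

Fix the vertex order v_0 < v_1 < v_2 < v_3 < v_4 < v_5 < v_6 < v_7 < v_8 and write every simplex with vertices in increasing order. Then dim K = 2 and the simplices of K are:

  0-simplices (9): [v_0], [v_1], [v_2], [v_3], [v_4], [v_5], [v_6], [v_7], [v_8]
  1-simplices (15): (15 of them)
  2-simplices (4): [v_1,v_3,v_6], [v_1,v_5,v_7], [v_1,v_5,v_8], [v_1,v_6,v_8]

so the chain groups are C_0 ≅ Z^9, C_1 ≅ Z^15, C_2 ≅ Z^4.

The boundary map ∂_1: C_1 → C_0 maps an edge to its endpoints' difference, ∂[p,q] = q − p.
The resulting 9×15 matrix has rank 8, and its Smith normal form has invariant factors (1,1,1,1,1,1,1,1).

∂_2: C_2 → C_1 acts by ∂[p,q,r] = [q,r] − [p,r] + [p,q]. For instance
  ∂[v_1,v_5,v_7] = [v_5,v_7] − [v_1,v_7] + [v_1,v_5],
  ∂[v_1,v_5,v_8] = [v_5,v_8] − [v_1,v_8] + [v_1,v_5].
This gives a 15×4 integer matrix of rank 4; reducing to Smith normal form yields diagonal entries (1,1,1,1).

Now H_k = ker ∂_k / im ∂_{k+1}, so:

  H_0: rank C_0 − rank ∂_1 = 9 − 8 = 1, and the invariant factors of ∂_1 are all 1, so H_0 ≅ Z.
  H_1: rank ker ∂_1 − rank ∂_2 = (15 − 8) − 4 = 3, and the invariant factors of ∂_2 are all 1, so H_1 ≅ Z^3.
  H_2: rank ker ∂_2 − rank ∂_3 = (4 − 4) − 0 = 0, and there is no ∂_3, so H_2 ≅ 0.

H_0 = Z,  H_1 = Z^3,  H_2 = 0.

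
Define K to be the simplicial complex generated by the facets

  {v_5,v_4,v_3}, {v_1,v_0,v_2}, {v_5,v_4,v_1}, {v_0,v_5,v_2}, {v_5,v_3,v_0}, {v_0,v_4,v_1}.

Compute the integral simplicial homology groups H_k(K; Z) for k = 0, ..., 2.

H_0 ≅ Z,  H_1 ≅ Z,  H_2 = 0.

Fix the vertex order v_0 < v_1 < v_2 < v_3 < v_4 < v_5 and write every simplex with vertices in increasing order. Then dim K = 2 and the simplices of K are:

  0-simplices (6): [v_0], [v_1], [v_2], [v_3], [v_4], [v_5]
  1-simplices (12): [v_0,v_1], [v_0,v_2], [v_0,v_3], [v_0,v_4], [v_0,v_5], [v_1,v_2], [v_1,v_4], [v_1,v_5], [v_2,v_5], [v_3,v_4], [v_3,v_5], [v_4,v_5]
  2-simplices (6): [v_0,v_1,v_2], [v_0,v_1,v_4], [v_0,v_2,v_5], [v_0,v_3,v_5], [v_1,v_4,v_5], [v_3,v_4,v_5]

Hence C_0 ≅ Z^6, C_1 ≅ Z^12, C_2 ≅ Z^6.

Boundary ∂_1: C_1 → C_0 maps an edge to its endpoints' difference, ∂[p,q] = q − p. For instance
  ∂[v_0,v_5] = [v_5] − [v_0].
As a 6×12 matrix over Z this has rank 5, with invariant factors (1,1,1,1,1).

∂_2: C_2 → C_1 maps a triangle to the signed sum of its edges. For instance
  ∂[v_0,v_2,v_5] = [v_2,v_5] − [v_0,v_5] + [v_0,v_2],
  ∂[v_1,v_4,v_5] = [v_4,v_5] − [v_1,v_5] + [v_1,v_4].
This gives a 12×6 integer matrix of rank 6; reducing to Smith normal form yields diagonal entries (1,1,1,1,1,1).

Computing H_k = (kernel of ∂_k) / (image of ∂_{k+1}):

  H_0: rank C_0 − rank ∂_1 = 6 − 5 = 1, and the invariant factors of ∂_1 are all 1, so H_0 ≅ Z.
  H_1: rank ker ∂_1 − rank ∂_2 = (12 − 5) − 6 = 1, and the invariant factors of ∂_2 are all 1, so H_1 ≅ Z.
  H_2: rank ker ∂_2 − rank ∂_3 = (6 − 6) − 0 = 0, and there is no ∂_3, so H_2 ≅ 0.

As a check, the Euler characteristic is 6 − 12 + 6 = 0, which agrees with 1 − 1 + 0 = 0.
(K is a triangulation of the cylinder S^1 x I.)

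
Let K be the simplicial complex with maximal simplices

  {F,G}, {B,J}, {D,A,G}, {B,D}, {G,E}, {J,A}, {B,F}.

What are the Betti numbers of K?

K has 7 vertices, 9 edges, 1 triangle.
rank ∂_0 = 0, rank ∂_1 = 6 ⇒ b_0 = 7 − 0 − 6 = 1; all invariant factors of ∂_1 are 1 so no torsion. So H_0 = Z.
rank ∂_1 = 6, rank ∂_2 = 1 ⇒ b_1 = 9 − 6 − 1 = 2; all invariant factors of ∂_2 are 1 so no torsion. So H_1 = Z^2.
rank ∂_2 = 1, rank ∂_3 = 0 ⇒ b_2 = 1 − 1 − 0 = 0. So H_2 = 0.

b_0 = 1, b_1 = 2, b_2 = 0.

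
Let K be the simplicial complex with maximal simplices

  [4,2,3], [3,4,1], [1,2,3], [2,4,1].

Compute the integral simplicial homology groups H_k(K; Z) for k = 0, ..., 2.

H_0 ≅ Z,  H_1 = 0,  H_2 ≅ Z.

Fix the vertex order 1 < 2 < 3 < 4 and write every simplex with vertices in increasing order. Then dim K = 2 and the simplices of K are:

  0-simplices (4): [1], [2], [3], [4]
  1-simplices (6): [1,2], [1,3], [1,4], [2,3], [2,4], [3,4]
  2-simplices (4): [1,2,3], [1,2,4], [1,3,4], [2,3,4]

so the chain groups are C_0 ≅ Z^4, C_1 ≅ Z^6, C_2 ≅ Z^4.

The boundary map ∂_1: C_1 → C_0 maps an edge to its endpoints' difference, ∂[p,q] = q − p.
The 4×6 boundary matrix has rank 3 and Smith normal form diag(1,1,1).

The boundary map ∂_2: C_2 → C_1 maps a triangle to the signed sum of its edges. For instance
  ∂[1,3,4] = [3,4] − [1,4] + [1,3],
  ∂[1,2,3] = [2,3] − [1,3] + [1,2].
As a 6×4 matrix over Z this has rank 3, with invariant factors (1,1,1).

From H_k ≅ ker(∂_k) / im(∂_{k+1}) we obtain:

  H_0: rank C_0 − rank ∂_1 = 4 − 3 = 1, and the invariant factors of ∂_1 are all 1, so H_0 ≅ Z.
  H_1: rank ker ∂_1 − rank ∂_2 = (6 − 3) − 3 = 0, and the invariant factors of ∂_2 are all 1, so H_1 ≅ 0.
  H_2: rank ker ∂_2 − rank ∂_3 = (4 − 3) − 0 = 1, and there is no ∂_3, so H_2 ≅ Z.

(K is a triangulation of the 2-sphere S^2.)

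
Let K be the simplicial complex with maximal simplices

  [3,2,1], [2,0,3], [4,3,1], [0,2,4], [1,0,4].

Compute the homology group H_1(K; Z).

H_1 ≅ Z.

Order the vertices as 0 < 1 < 2 < 3 < 4. Listing each simplex with vertices in this order, K has dimension 2 with simplices:

  0-simplices (5): [0], [1], [2], [3], [4]
  1-simplices (10): [0,1], [0,2], [0,3], [0,4], [1,2], [1,3], [1,4], [2,3], [2,4], [3,4]
  2-simplices (5): [0,1,4], [0,2,3], [0,2,4], [1,2,3], [1,3,4]

Hence C_0 ≅ Z^5, C_1 ≅ Z^10, C_2 ≅ Z^5.

∂_1: C_1 → C_0 is given by ∂[p,q] = [q] − [p]. For instance
  ∂[2,4] = [4] − [2].
This gives a 5×10 integer matrix of rank 4; reducing to Smith normal form yields diagonal entries (1,1,1,1).

Boundary ∂_2: C_2 → C_1 maps a triangle to the signed sum of its edges. For instance
  ∂[1,2,3] = [2,3] − [1,3] + [1,2],
  ∂[0,2,4] = [2,4] − [0,4] + [0,2].
This gives a 10×5 integer matrix of rank 5; reducing to Smith normal form yields diagonal entries (1,1,1,1,1).

Reading off H_k = ker ∂_k / im ∂_{k+1}:

  H_1: rank ker ∂_1 − rank ∂_2 = (10 − 4) − 5 = 1, and the invariant factors of ∂_2 are all 1, so H_1 = Z.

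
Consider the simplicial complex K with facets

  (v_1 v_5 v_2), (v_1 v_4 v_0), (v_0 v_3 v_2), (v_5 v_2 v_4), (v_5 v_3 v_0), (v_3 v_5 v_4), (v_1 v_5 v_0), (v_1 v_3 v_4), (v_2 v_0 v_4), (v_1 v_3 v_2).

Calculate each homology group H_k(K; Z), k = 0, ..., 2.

H_0 = Z,  H_1 = Z/2,  H_2 = 0.

We work with the vertex ordering v_0 < v_1 < v_2 < v_3 < v_4 < v_5. The simplices of K, each written with vertices in increasing order, are:

  0-simplices (6): [v_0], [v_1], [v_2], [v_3], [v_4], [v_5]
  1-simplices (15): (15 of them)
  2-simplices (10): [v_0,v_1,v_4], [v_0,v_1,v_5], [v_0,v_2,v_3], [v_0,v_2,v_4], [v_0,v_3,v_5], [v_1,v_2,v_3], [v_1,v_2,v_5], [v_1,v_3,v_4], [v_2,v_4,v_5], [v_3,v_4,v_5]

giving chain groups C_0 ≅ Z^6, C_1 ≅ Z^15, C_2 ≅ Z^10.

∂_1: C_1 → C_0 sends each edge [p,q] (with p < q) to q − p. For instance
  ∂[v_0,v_3] = [v_3] − [v_0].
As a 6×15 matrix over Z this has rank 5, with invariant factors (1,1,1,1,1).

The boundary map ∂_2: C_2 → C_1 maps a triangle to the signed sum of its edges. For instance
  ∂[v_1,v_2,v_3] = [v_2,v_3] − [v_1,v_3] + [v_1,v_2],
  ∂[v_0,v_1,v_5] = [v_1,v_5] − [v_0,v_5] + [v_0,v_1].
The 15×10 boundary matrix has rank 10 and Smith normal form diag(1,1,1,1,1,1,1,1,1,2).

From H_k ≅ ker(∂_k) / im(∂_{k+1}) we obtain:

  H_0: rank C_0 − rank ∂_1 = 6 − 5 = 1, and the invariant factors of ∂_1 are all 1, so H_0 = Z.
  H_1: rank ker ∂_1 − rank ∂_2 = (15 − 5) − 10 = 0, and ∂_2 has invariant factor 2 > 1, so H_1 = Z/2.
  H_2: rank ker ∂_2 − rank ∂_3 = (10 − 10) − 0 = 0, and there is no ∂_3, so H_2 = 0.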